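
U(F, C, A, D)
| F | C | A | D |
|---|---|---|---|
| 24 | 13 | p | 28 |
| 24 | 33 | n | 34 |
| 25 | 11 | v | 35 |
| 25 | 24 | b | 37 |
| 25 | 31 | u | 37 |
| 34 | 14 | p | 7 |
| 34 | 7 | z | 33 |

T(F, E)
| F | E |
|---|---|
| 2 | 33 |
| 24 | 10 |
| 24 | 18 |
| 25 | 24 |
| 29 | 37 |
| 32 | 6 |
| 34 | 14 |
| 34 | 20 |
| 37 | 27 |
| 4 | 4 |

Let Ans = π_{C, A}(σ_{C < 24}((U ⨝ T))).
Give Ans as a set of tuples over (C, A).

{(11, v), (13, p), (14, p), (7, z)}

U ⋈ T (natural join on F): {(24, 13, p, 28, 10), (24, 13, p, 28, 18), (24, 33, n, 34, 10), (24, 33, n, 34, 18), (25, 11, v, 35, 24), (25, 24, b, 37, 24), (25, 31, u, 37, 24), (34, 14, p, 7, 14), (34, 14, p, 7, 20), (34, 7, z, 33, 14), (34, 7, z, 33, 20)}
Apply σ_{C < 24}; surviving tuples: {(24, 13, p, 28, 10), (24, 13, p, 28, 18), (25, 11, v, 35, 24), (34, 14, p, 7, 14), (34, 14, p, 7, 20), (34, 7, z, 33, 14), (34, 7, z, 33, 20)}
Projecting to C, A (3 duplicate(s) eliminated): {(11, v), (13, p), (14, p), (7, z)}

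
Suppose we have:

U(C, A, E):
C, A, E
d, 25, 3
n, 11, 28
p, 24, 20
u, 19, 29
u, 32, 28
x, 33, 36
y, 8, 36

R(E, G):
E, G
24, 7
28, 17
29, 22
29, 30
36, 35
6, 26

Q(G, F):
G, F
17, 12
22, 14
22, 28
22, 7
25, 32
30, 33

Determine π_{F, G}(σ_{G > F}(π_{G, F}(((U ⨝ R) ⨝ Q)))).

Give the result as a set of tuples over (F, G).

{(12, 17), (14, 22), (7, 22)}

Joining U and R on E yields {(n, 11, 28, 17), (u, 19, 29, 22), (u, 19, 29, 30), (u, 32, 28, 17), (x, 33, 36, 35), (y, 8, 36, 35)}.
Joining (U ⨝ R) and Q on G yields {(n, 11, 28, 17, 12), (u, 19, 29, 22, 14), (u, 19, 29, 22, 28), (u, 19, 29, 22, 7), (u, 19, 29, 30, 33), (u, 32, 28, 17, 12)}.
π_{G, F} gives {(17, 12), (22, 14), (22, 28), (22, 7), (30, 33)} (1 duplicate(s) eliminated).
Selection G > F: {(17, 12), (22, 14), (22, 7)}
π_{F, G} gives {(12, 17), (14, 22), (7, 22)}.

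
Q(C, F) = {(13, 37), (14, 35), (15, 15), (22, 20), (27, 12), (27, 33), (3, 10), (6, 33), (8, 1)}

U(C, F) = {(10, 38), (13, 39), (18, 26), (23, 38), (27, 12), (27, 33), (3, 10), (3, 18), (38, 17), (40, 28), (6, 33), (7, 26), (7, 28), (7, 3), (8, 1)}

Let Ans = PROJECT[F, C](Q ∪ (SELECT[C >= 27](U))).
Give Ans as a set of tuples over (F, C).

{(1, 8), (10, 3), (12, 27), (15, 15), (17, 38), (20, 22), (28, 40), (33, 27), (33, 6), (35, 14), (37, 13)}

Filtering on C >= 27 leaves {(27, 12), (27, 33), (38, 17), (40, 28)}.
Union: {(13, 37), (14, 35), (15, 15), (22, 20), (27, 12), (27, 33), (3, 10), (6, 33), (8, 1)} with {(27, 12), (27, 33), (38, 17), (40, 28)} → {(13, 37), (14, 35), (15, 15), (22, 20), (27, 12), (27, 33), (3, 10), (38, 17), (40, 28), (6, 33), (8, 1)}
π_{F, C} gives {(1, 8), (10, 3), (12, 27), (15, 15), (17, 38), (20, 22), (28, 40), (33, 27), (33, 6), (35, 14), (37, 13)}.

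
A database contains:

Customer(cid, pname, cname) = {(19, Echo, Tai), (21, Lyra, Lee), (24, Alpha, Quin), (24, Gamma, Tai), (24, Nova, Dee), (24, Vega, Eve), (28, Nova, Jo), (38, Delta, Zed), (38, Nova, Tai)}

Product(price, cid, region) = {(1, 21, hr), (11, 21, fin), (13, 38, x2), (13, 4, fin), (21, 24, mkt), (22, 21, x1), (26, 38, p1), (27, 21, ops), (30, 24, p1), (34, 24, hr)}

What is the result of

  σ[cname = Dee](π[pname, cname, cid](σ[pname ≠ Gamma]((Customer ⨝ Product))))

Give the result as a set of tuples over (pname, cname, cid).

{(Nova, Dee, 24)}

Joining Customer and Product on cid yields {(21, Lyra, Lee, 1, hr), (21, Lyra, Lee, 11, fin), (21, Lyra, Lee, 22, x1), (21, Lyra, Lee, 27, ops), (24, Alpha, Quin, 21, mkt), (24, Alpha, Quin, 30, p1), (24, Alpha, Quin, 34, hr), (24, Gamma, Tai, 21, mkt), (24, Gamma, Tai, 30, p1), (24, Gamma, Tai, 34, hr), (24, Nova, Dee, 21, mkt), (24, Nova, Dee, 30, p1), (24, Nova, Dee, 34, hr), (24, Vega, Eve, 21, mkt), (24, Vega, Eve, 30, p1), (24, Vega, Eve, 34, hr), (38, Delta, Zed, 13, x2), (38, Delta, Zed, 26, p1), (38, Nova, Tai, 13, x2), (38, Nova, Tai, 26, p1)}.
Selection pname ≠ Gamma: {(21, Lyra, Lee, 1, hr), (21, Lyra, Lee, 11, fin), (21, Lyra, Lee, 22, x1), (21, Lyra, Lee, 27, ops), (24, Alpha, Quin, 21, mkt), (24, Alpha, Quin, 30, p1), (24, Alpha, Quin, 34, hr), (24, Nova, Dee, 21, mkt), (24, Nova, Dee, 30, p1), (24, Nova, Dee, 34, hr), (24, Vega, Eve, 21, mkt), (24, Vega, Eve, 30, p1), (24, Vega, Eve, 34, hr), (38, Delta, Zed, 13, x2), (38, Delta, Zed, 26, p1), (38, Nova, Tai, 13, x2), (38, Nova, Tai, 26, p1)}
Projecting to pname, cname, cid (11 duplicate(s) eliminated): {(Alpha, Quin, 24), (Delta, Zed, 38), (Lyra, Lee, 21), (Nova, Dee, 24), (Nova, Tai, 38), (Vega, Eve, 24)}
Selection cname = Dee: {(Nova, Dee, 24)}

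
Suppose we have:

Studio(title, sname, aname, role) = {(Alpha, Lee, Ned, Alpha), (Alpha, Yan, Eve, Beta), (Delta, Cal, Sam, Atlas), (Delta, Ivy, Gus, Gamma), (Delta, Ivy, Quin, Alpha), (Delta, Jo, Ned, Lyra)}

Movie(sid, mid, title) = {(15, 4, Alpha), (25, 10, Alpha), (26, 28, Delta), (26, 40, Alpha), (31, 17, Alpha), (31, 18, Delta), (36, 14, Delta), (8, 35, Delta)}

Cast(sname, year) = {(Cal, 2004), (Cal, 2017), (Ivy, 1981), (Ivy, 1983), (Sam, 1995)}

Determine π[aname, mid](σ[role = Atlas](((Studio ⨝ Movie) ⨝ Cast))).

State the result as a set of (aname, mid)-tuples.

{(Sam, 14), (Sam, 18), (Sam, 28), (Sam, 35)}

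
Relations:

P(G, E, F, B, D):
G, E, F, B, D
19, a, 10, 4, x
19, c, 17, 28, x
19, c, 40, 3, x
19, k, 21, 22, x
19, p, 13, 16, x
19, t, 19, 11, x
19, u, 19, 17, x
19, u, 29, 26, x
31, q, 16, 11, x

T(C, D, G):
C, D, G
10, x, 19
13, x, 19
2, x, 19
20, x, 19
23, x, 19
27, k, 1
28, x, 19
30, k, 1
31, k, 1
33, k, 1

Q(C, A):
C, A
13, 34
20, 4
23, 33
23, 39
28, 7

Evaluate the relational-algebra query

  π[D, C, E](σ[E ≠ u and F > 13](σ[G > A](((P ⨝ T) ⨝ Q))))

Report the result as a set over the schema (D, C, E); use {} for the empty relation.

P ⋈ T (natural join on G, D): {(19, a, 10, 4, x, 10), (19, a, 10, 4, x, 13), (19, a, 10, 4, x, 2), (19, a, 10, 4, x, 20), (19, a, 10, 4, x, 23), (19, a, 10, 4, x, 28), (19, c, 17, 28, x, 10), (19, c, 17, 28, x, 13), (19, c, 17, 28, x, 2), (19, c, 17, 28, x, 20), (19, c, 17, 28, x, 23), (19, c, 17, 28, x, 28), (19, c, 40, 3, x, 10), (19, c, 40, 3, x, 13), (19, c, 40, 3, x, 2), (19, c, 40, 3, x, 20), (19, c, 40, 3, x, 23), (19, c, 40, 3, x, 28), (19, k, 21, 22, x, 10), (19, k, 21, 22, x, 13), (19, k, 21, 22, x, 2), (19, k, 21, 22, x, 20), (19, k, 21, 22, x, 23), (19, k, 21, 22, x, 28), (19, p, 13, 16, x, 10), (19, p, 13, 16, x, 13), (19, p, 13, 16, x, 2), (19, p, 13, 16, x, 20), (19, p, 13, 16, x, 23), (19, p, 13, 16, x, 28), (19, t, 19, 11, x, 10), (19, t, 19, 11, x, 13), (19, t, 19, 11, x, 2), (19, t, 19, 11, x, 20), (19, t, 19, 11, x, 23), (19, t, 19, 11, x, 28), (19, u, 19, 17, x, 10), (19, u, 19, 17, x, 13), (19, u, 19, 17, x, 2), (19, u, 19, 17, x, 20), (19, u, 19, 17, x, 23), (19, u, 19, 17, x, 28), (19, u, 29, 26, x, 10), (19, u, 29, 26, x, 13), (19, u, 29, 26, x, 2), (19, u, 29, 26, x, 20), (19, u, 29, 26, x, 23), (19, u, 29, 26, x, 28)}
(P ⨝ T) ⋈ Q (natural join on C): {(19, a, 10, 4, x, 13, 34), (19, a, 10, 4, x, 20, 4), (19, a, 10, 4, x, 23, 33), (19, a, 10, 4, x, 23, 39), (19, a, 10, 4, x, 28, 7), (19, c, 17, 28, x, 13, 34), (19, c, 17, 28, x, 20, 4), (19, c, 17, 28, x, 23, 33), (19, c, 17, 28, x, 23, 39), (19, c, 17, 28, x, 28, 7), (19, c, 40, 3, x, 13, 34), (19, c, 40, 3, x, 20, 4), (19, c, 40, 3, x, 23, 33), (19, c, 40, 3, x, 23, 39), (19, c, 40, 3, x, 28, 7), (19, k, 21, 22, x, 13, 34), (19, k, 21, 22, x, 20, 4), (19, k, 21, 22, x, 23, 33), (19, k, 21, 22, x, 23, 39), (19, k, 21, 22, x, 28, 7), (19, p, 13, 16, x, 13, 34), (19, p, 13, 16, x, 20, 4), (19, p, 13, 16, x, 23, 33), (19, p, 13, 16, x, 23, 39), (19, p, 13, 16, x, 28, 7), (19, t, 19, 11, x, 13, 34), (19, t, 19, 11, x, 20, 4), (19, t, 19, 11, x, 23, 33), (19, t, 19, 11, x, 23, 39), (19, t, 19, 11, x, 28, 7), (19, u, 19, 17, x, 13, 34), (19, u, 19, 17, x, 20, 4), (19, u, 19, 17, x, 23, 33), (19, u, 19, 17, x, 23, 39), (19, u, 19, 17, x, 28, 7), (19, u, 29, 26, x, 13, 34), (19, u, 29, 26, x, 20, 4), (19, u, 29, 26, x, 23, 33), (19, u, 29, 26, x, 23, 39), (19, u, 29, 26, x, 28, 7)}
Apply σ_{G > A}; surviving tuples: {(19, a, 10, 4, x, 20, 4), (19, a, 10, 4, x, 28, 7), (19, c, 17, 28, x, 20, 4), (19, c, 17, 28, x, 28, 7), (19, c, 40, 3, x, 20, 4), (19, c, 40, 3, x, 28, 7), (19, k, 21, 22, x, 20, 4), (19, k, 21, 22, x, 28, 7), (19, p, 13, 16, x, 20, 4), (19, p, 13, 16, x, 28, 7), (19, t, 19, 11, x, 20, 4), (19, t, 19, 11, x, 28, 7), (19, u, 19, 17, x, 20, 4), (19, u, 19, 17, x, 28, 7), (19, u, 29, 26, x, 20, 4), (19, u, 29, 26, x, 28, 7)}
Apply σ_{E ≠ u and F > 13}; surviving tuples: {(19, c, 17, 28, x, 20, 4), (19, c, 17, 28, x, 28, 7), (19, c, 40, 3, x, 20, 4), (19, c, 40, 3, x, 28, 7), (19, k, 21, 22, x, 20, 4), (19, k, 21, 22, x, 28, 7), (19, t, 19, 11, x, 20, 4), (19, t, 19, 11, x, 28, 7)}
π[D, C, E]: project onto (D, C, E) (2 duplicate(s) eliminated) → {(x, 20, c), (x, 20, k), (x, 20, t), (x, 28, c), (x, 28, k), (x, 28, t)}

{(x, 20, c), (x, 20, k), (x, 20, t), (x, 28, c), (x, 28, k), (x, 28, t)}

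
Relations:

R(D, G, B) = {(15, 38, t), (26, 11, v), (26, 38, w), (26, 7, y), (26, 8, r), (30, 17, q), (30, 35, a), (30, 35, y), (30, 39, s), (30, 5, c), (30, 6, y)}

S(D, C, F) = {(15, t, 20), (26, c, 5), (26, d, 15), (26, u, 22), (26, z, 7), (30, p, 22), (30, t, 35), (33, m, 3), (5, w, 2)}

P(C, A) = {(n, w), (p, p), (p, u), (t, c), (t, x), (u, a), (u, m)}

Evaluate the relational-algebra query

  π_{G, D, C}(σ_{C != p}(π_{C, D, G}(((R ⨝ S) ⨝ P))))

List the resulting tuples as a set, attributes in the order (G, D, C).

Joining R and S on D yields {(15, 38, t, t, 20), (26, 11, v, c, 5), (26, 11, v, d, 15), (26, 11, v, u, 22), (26, 11, v, z, 7), (26, 38, w, c, 5), (26, 38, w, d, 15), (26, 38, w, u, 22), (26, 38, w, z, 7), (26, 7, y, c, 5), (26, 7, y, d, 15), (26, 7, y, u, 22), (26, 7, y, z, 7), (26, 8, r, c, 5), (26, 8, r, d, 15), (26, 8, r, u, 22), (26, 8, r, z, 7), (30, 17, q, p, 22), (30, 17, q, t, 35), (30, 35, a, p, 22), (30, 35, a, t, 35), (30, 35, y, p, 22), (30, 35, y, t, 35), (30, 39, s, p, 22), (30, 39, s, t, 35), (30, 5, c, p, 22), (30, 5, c, t, 35), (30, 6, y, p, 22), (30, 6, y, t, 35)}.
Joining (R ⨝ S) and P on C yields {(15, 38, t, t, 20, c), (15, 38, t, t, 20, x), (26, 11, v, u, 22, a), (26, 11, v, u, 22, m), (26, 38, w, u, 22, a), (26, 38, w, u, 22, m), (26, 7, y, u, 22, a), (26, 7, y, u, 22, m), (26, 8, r, u, 22, a), (26, 8, r, u, 22, m), (30, 17, q, p, 22, p), (30, 17, q, p, 22, u), (30, 17, q, t, 35, c), (30, 17, q, t, 35, x), (30, 35, a, p, 22, p), (30, 35, a, p, 22, u), (30, 35, a, t, 35, c), (30, 35, a, t, 35, x), (30, 35, y, p, 22, p), (30, 35, y, p, 22, u), (30, 35, y, t, 35, c), (30, 35, y, t, 35, x), (30, 39, s, p, 22, p), (30, 39, s, p, 22, u), (30, 39, s, t, 35, c), (30, 39, s, t, 35, x), (30, 5, c, p, 22, p), (30, 5, c, p, 22, u), (30, 5, c, t, 35, c), (30, 5, c, t, 35, x), (30, 6, y, p, 22, p), (30, 6, y, p, 22, u), (30, 6, y, t, 35, c), (30, 6, y, t, 35, x)}.
Keep only column(s) C, D, G (19 duplicate(s) eliminated): {(p, 30, 17), (p, 30, 35), (p, 30, 39), (p, 30, 5), (p, 30, 6), (t, 15, 38), (t, 30, 17), (t, 30, 35), (t, 30, 39), (t, 30, 5), (t, 30, 6), (u, 26, 11), (u, 26, 38), (u, 26, 7), (u, 26, 8)}
σ[C != p]: keep tuples satisfying C != p → {(t, 15, 38), (t, 30, 17), (t, 30, 35), (t, 30, 39), (t, 30, 5), (t, 30, 6), (u, 26, 11), (u, 26, 38), (u, 26, 7), (u, 26, 8)}
Keep only column(s) G, D, C: {(11, 26, u), (17, 30, t), (35, 30, t), (38, 15, t), (38, 26, u), (39, 30, t), (5, 30, t), (6, 30, t), (7, 26, u), (8, 26, u)}

{(11, 26, u), (17, 30, t), (35, 30, t), (38, 15, t), (38, 26, u), (39, 30, t), (5, 30, t), (6, 30, t), (7, 26, u), (8, 26, u)}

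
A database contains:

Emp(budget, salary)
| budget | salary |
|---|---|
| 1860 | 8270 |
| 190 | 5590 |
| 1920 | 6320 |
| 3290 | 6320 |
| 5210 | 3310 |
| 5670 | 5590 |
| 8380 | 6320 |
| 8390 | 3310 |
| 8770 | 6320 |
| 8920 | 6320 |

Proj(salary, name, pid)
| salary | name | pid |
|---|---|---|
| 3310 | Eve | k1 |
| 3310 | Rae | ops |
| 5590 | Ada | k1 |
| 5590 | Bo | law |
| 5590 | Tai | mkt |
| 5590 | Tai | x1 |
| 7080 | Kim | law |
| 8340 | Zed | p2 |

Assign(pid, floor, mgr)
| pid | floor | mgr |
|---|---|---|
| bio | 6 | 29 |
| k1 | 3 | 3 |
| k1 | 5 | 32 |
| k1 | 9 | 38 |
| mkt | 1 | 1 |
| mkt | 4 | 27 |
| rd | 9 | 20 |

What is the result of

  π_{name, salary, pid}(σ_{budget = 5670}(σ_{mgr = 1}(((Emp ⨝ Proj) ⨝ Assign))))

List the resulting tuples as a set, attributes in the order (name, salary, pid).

{(Tai, 5590, mkt)}

Natural join on salary: {(190, 5590, Ada, k1), (190, 5590, Bo, law), (190, 5590, Tai, mkt), (190, 5590, Tai, x1), (5210, 3310, Eve, k1), (5210, 3310, Rae, ops), (5670, 5590, Ada, k1), (5670, 5590, Bo, law), (5670, 5590, Tai, mkt), (5670, 5590, Tai, x1), (8390, 3310, Eve, k1), (8390, 3310, Rae, ops)}
Natural join on pid: {(190, 5590, Ada, k1, 3, 3), (190, 5590, Ada, k1, 5, 32), (190, 5590, Ada, k1, 9, 38), (190, 5590, Tai, mkt, 1, 1), (190, 5590, Tai, mkt, 4, 27), (5210, 3310, Eve, k1, 3, 3), (5210, 3310, Eve, k1, 5, 32), (5210, 3310, Eve, k1, 9, 38), (5670, 5590, Ada, k1, 3, 3), (5670, 5590, Ada, k1, 5, 32), (5670, 5590, Ada, k1, 9, 38), (5670, 5590, Tai, mkt, 1, 1), (5670, 5590, Tai, mkt, 4, 27), (8390, 3310, Eve, k1, 3, 3), (8390, 3310, Eve, k1, 5, 32), (8390, 3310, Eve, k1, 9, 38)}
Apply σ_{mgr = 1}; surviving tuples: {(190, 5590, Tai, mkt, 1, 1), (5670, 5590, Tai, mkt, 1, 1)}
Apply σ_{budget = 5670}; surviving tuples: {(5670, 5590, Tai, mkt, 1, 1)}
Projecting to name, salary, pid: {(Tai, 5590, mkt)}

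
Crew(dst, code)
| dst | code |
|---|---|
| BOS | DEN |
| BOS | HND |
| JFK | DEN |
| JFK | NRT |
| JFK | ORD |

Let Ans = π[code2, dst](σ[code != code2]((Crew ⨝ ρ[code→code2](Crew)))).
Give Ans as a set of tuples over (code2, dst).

{(DEN, BOS), (DEN, JFK), (HND, BOS), (NRT, JFK), (ORD, JFK)}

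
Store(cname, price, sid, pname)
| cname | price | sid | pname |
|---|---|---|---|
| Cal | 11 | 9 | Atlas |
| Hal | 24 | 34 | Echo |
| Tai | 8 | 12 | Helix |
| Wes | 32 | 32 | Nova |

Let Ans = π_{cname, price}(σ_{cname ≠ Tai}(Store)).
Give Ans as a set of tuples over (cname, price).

Selection cname ≠ Tai: {(Cal, 11, 9, Atlas), (Hal, 24, 34, Echo), (Wes, 32, 32, Nova)}
Keep only column(s) cname, price: {(Cal, 11), (Hal, 24), (Wes, 32)}

{(Cal, 11), (Hal, 24), (Wes, 32)}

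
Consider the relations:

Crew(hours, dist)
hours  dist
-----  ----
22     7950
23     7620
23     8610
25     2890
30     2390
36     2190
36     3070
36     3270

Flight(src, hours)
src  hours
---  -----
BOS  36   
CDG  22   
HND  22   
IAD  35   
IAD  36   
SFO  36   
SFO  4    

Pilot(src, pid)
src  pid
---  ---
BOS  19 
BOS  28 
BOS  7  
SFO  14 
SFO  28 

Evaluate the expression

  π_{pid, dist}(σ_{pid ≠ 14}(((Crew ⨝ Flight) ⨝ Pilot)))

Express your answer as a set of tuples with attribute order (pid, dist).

{(19, 2190), (19, 3070), (19, 3270), (28, 2190), (28, 3070), (28, 3270), (7, 2190), (7, 3070), (7, 3270)}

Joining Crew and Flight on hours yields {(22, 7950, CDG), (22, 7950, HND), (36, 2190, BOS), (36, 2190, IAD), (36, 2190, SFO), (36, 3070, BOS), (36, 3070, IAD), (36, 3070, SFO), (36, 3270, BOS), (36, 3270, IAD), (36, 3270, SFO)}.
Joining (Crew ⨝ Flight) and Pilot on src yields {(36, 2190, BOS, 19), (36, 2190, BOS, 28), (36, 2190, BOS, 7), (36, 2190, SFO, 14), (36, 2190, SFO, 28), (36, 3070, BOS, 19), (36, 3070, BOS, 28), (36, 3070, BOS, 7), (36, 3070, SFO, 14), (36, 3070, SFO, 28), (36, 3270, BOS, 19), (36, 3270, BOS, 28), (36, 3270, BOS, 7), (36, 3270, SFO, 14), (36, 3270, SFO, 28)}.
Apply σ_{pid ≠ 14}; surviving tuples: {(36, 2190, BOS, 19), (36, 2190, BOS, 28), (36, 2190, BOS, 7), (36, 2190, SFO, 28), (36, 3070, BOS, 19), (36, 3070, BOS, 28), (36, 3070, BOS, 7), (36, 3070, SFO, 28), (36, 3270, BOS, 19), (36, 3270, BOS, 28), (36, 3270, BOS, 7), (36, 3270, SFO, 28)}
Projecting to pid, dist (3 duplicate(s) eliminated): {(19, 2190), (19, 3070), (19, 3270), (28, 2190), (28, 3070), (28, 3270), (7, 2190), (7, 3070), (7, 3270)}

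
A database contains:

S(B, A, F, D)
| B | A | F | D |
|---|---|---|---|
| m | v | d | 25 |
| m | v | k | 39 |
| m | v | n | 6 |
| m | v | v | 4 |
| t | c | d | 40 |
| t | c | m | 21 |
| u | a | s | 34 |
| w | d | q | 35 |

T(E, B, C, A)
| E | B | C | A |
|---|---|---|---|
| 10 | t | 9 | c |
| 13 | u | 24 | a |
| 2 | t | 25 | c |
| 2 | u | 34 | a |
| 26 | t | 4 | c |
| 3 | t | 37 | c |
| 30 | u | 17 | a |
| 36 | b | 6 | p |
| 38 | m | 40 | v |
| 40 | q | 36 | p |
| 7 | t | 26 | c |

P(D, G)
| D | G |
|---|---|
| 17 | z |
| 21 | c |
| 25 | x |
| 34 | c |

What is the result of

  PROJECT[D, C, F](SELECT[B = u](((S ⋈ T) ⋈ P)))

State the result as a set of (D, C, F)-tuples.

Natural join on B, A: {(m, v, d, 25, 38, 40), (m, v, k, 39, 38, 40), (m, v, n, 6, 38, 40), (m, v, v, 4, 38, 40), (t, c, d, 40, 10, 9), (t, c, d, 40, 2, 25), (t, c, d, 40, 26, 4), (t, c, d, 40, 3, 37), (t, c, d, 40, 7, 26), (t, c, m, 21, 10, 9), (t, c, m, 21, 2, 25), (t, c, m, 21, 26, 4), (t, c, m, 21, 3, 37), (t, c, m, 21, 7, 26), (u, a, s, 34, 13, 24), (u, a, s, 34, 2, 34), (u, a, s, 34, 30, 17)}
Natural join on D: {(m, v, d, 25, 38, 40, x), (t, c, m, 21, 10, 9, c), (t, c, m, 21, 2, 25, c), (t, c, m, 21, 26, 4, c), (t, c, m, 21, 3, 37, c), (t, c, m, 21, 7, 26, c), (u, a, s, 34, 13, 24, c), (u, a, s, 34, 2, 34, c), (u, a, s, 34, 30, 17, c)}
Selection B = u: {(u, a, s, 34, 13, 24, c), (u, a, s, 34, 2, 34, c), (u, a, s, 34, 30, 17, c)}
Keep only column(s) D, C, F: {(34, 17, s), (34, 24, s), (34, 34, s)}

{(34, 17, s), (34, 24, s), (34, 34, s)}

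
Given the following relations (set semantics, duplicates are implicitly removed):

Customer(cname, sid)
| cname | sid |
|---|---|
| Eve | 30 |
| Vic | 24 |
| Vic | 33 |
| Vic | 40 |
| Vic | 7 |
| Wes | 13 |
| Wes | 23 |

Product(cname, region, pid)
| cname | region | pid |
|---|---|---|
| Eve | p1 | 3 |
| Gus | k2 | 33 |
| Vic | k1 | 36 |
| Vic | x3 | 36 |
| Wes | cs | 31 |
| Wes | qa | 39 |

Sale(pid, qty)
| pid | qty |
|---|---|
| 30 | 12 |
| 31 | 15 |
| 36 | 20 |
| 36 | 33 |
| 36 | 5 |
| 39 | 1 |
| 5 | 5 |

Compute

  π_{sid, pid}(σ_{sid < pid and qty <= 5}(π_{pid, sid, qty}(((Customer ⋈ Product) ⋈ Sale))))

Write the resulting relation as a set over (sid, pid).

Joining Customer and Product on cname yields {(Eve, 30, p1, 3), (Vic, 24, k1, 36), (Vic, 24, x3, 36), (Vic, 33, k1, 36), (Vic, 33, x3, 36), (Vic, 40, k1, 36), (Vic, 40, x3, 36), (Vic, 7, k1, 36), (Vic, 7, x3, 36), (Wes, 13, cs, 31), (Wes, 13, qa, 39), (Wes, 23, cs, 31), (Wes, 23, qa, 39)}.
Joining (Customer ⋈ Product) and Sale on pid yields {(Vic, 24, k1, 36, 20), (Vic, 24, k1, 36, 33), (Vic, 24, k1, 36, 5), (Vic, 24, x3, 36, 20), (Vic, 24, x3, 36, 33), (Vic, 24, x3, 36, 5), (Vic, 33, k1, 36, 20), (Vic, 33, k1, 36, 33), (Vic, 33, k1, 36, 5), (Vic, 33, x3, 36, 20), (Vic, 33, x3, 36, 33), (Vic, 33, x3, 36, 5), (Vic, 40, k1, 36, 20), (Vic, 40, k1, 36, 33), (Vic, 40, k1, 36, 5), (Vic, 40, x3, 36, 20), (Vic, 40, x3, 36, 33), (Vic, 40, x3, 36, 5), (Vic, 7, k1, 36, 20), (Vic, 7, k1, 36, 33), (Vic, 7, k1, 36, 5), (Vic, 7, x3, 36, 20), (Vic, 7, x3, 36, 33), (Vic, 7, x3, 36, 5), (Wes, 13, cs, 31, 15), (Wes, 13, qa, 39, 1), (Wes, 23, cs, 31, 15), (Wes, 23, qa, 39, 1)}.
π_{pid, sid, qty} gives {(31, 13, 15), (31, 23, 15), (36, 24, 20), (36, 24, 33), (36, 24, 5), (36, 33, 20), (36, 33, 33), (36, 33, 5), (36, 40, 20), (36, 40, 33), (36, 40, 5), (36, 7, 20), (36, 7, 33), (36, 7, 5), (39, 13, 1), (39, 23, 1)} (12 duplicate(s) eliminated).
Apply σ_{sid < pid and qty <= 5}; surviving tuples: {(36, 24, 5), (36, 33, 5), (36, 7, 5), (39, 13, 1), (39, 23, 1)}
π_{sid, pid} gives {(13, 39), (23, 39), (24, 36), (33, 36), (7, 36)}.

{(13, 39), (23, 39), (24, 36), (33, 36), (7, 36)}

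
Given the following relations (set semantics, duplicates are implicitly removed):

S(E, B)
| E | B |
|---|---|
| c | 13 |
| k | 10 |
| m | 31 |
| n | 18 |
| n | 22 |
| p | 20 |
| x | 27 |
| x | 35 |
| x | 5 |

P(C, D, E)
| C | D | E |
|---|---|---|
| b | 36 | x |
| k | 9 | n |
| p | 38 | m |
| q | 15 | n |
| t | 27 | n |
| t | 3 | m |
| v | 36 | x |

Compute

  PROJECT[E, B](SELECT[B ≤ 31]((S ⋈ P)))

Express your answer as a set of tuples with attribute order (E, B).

{(m, 31), (n, 18), (n, 22), (x, 27), (x, 5)}

Natural join on E: {(m, 31, p, 38), (m, 31, t, 3), (n, 18, k, 9), (n, 18, q, 15), (n, 18, t, 27), (n, 22, k, 9), (n, 22, q, 15), (n, 22, t, 27), (x, 27, b, 36), (x, 27, v, 36), (x, 35, b, 36), (x, 35, v, 36), (x, 5, b, 36), (x, 5, v, 36)}
Filtering on B ≤ 31 leaves {(m, 31, p, 38), (m, 31, t, 3), (n, 18, k, 9), (n, 18, q, 15), (n, 18, t, 27), (n, 22, k, 9), (n, 22, q, 15), (n, 22, t, 27), (x, 27, b, 36), (x, 27, v, 36), (x, 5, b, 36), (x, 5, v, 36)}.
Projecting to E, B (7 duplicate(s) eliminated): {(m, 31), (n, 18), (n, 22), (x, 27), (x, 5)}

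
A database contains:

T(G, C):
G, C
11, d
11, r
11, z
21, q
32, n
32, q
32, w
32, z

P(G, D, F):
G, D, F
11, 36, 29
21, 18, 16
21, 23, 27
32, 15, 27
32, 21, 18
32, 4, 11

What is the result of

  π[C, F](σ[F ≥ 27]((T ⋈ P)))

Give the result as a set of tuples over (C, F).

Joining T and P on G yields {(11, d, 36, 29), (11, r, 36, 29), (11, z, 36, 29), (21, q, 18, 16), (21, q, 23, 27), (32, n, 15, 27), (32, n, 21, 18), (32, n, 4, 11), (32, q, 15, 27), (32, q, 21, 18), (32, q, 4, 11), (32, w, 15, 27), (32, w, 21, 18), (32, w, 4, 11), (32, z, 15, 27), (32, z, 21, 18), (32, z, 4, 11)}.
Selection F ≥ 27: {(11, d, 36, 29), (11, r, 36, 29), (11, z, 36, 29), (21, q, 23, 27), (32, n, 15, 27), (32, q, 15, 27), (32, w, 15, 27), (32, z, 15, 27)}
Projecting to C, F (1 duplicate(s) eliminated): {(d, 29), (n, 27), (q, 27), (r, 29), (w, 27), (z, 27), (z, 29)}

{(d, 29), (n, 27), (q, 27), (r, 29), (w, 27), (z, 27), (z, 29)}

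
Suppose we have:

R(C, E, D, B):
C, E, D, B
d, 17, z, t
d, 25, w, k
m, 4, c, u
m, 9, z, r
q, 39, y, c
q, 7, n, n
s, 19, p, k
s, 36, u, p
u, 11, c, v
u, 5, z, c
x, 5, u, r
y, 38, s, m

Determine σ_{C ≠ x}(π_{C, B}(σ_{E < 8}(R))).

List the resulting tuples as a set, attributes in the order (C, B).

{(m, u), (q, n), (u, c)}

Filtering on E < 8 leaves {(m, 4, c, u), (q, 7, n, n), (u, 5, z, c), (x, 5, u, r)}.
π[C, B]: project onto (C, B) → {(m, u), (q, n), (u, c), (x, r)}
Filtering on C ≠ x leaves {(m, u), (q, n), (u, c)}.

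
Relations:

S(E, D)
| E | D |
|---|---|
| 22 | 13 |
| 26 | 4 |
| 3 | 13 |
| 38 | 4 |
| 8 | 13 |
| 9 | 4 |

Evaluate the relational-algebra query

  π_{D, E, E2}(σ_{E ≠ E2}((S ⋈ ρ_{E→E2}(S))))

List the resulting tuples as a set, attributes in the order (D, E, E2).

ρ[E→E2]: schema becomes (E2, D); tuples unchanged.
S ⋈ ρ_{E→E2}(S) (natural join on D): {(22, 13, 22), (22, 13, 3), (22, 13, 8), (26, 4, 26), (26, 4, 38), (26, 4, 9), (3, 13, 22), (3, 13, 3), (3, 13, 8), (38, 4, 26), (38, 4, 38), (38, 4, 9), (8, 13, 22), (8, 13, 3), (8, 13, 8), (9, 4, 26), (9, 4, 38), (9, 4, 9)}
Filtering on E ≠ E2 leaves {(22, 13, 3), (22, 13, 8), (26, 4, 38), (26, 4, 9), (3, 13, 22), (3, 13, 8), (38, 4, 26), (38, 4, 9), (8, 13, 22), (8, 13, 3), (9, 4, 26), (9, 4, 38)}.
Keep only column(s) D, E, E2: {(13, 22, 3), (13, 22, 8), (13, 3, 22), (13, 3, 8), (13, 8, 22), (13, 8, 3), (4, 26, 38), (4, 26, 9), (4, 38, 26), (4, 38, 9), (4, 9, 26), (4, 9, 38)}

{(13, 22, 3), (13, 22, 8), (13, 3, 22), (13, 3, 8), (13, 8, 22), (13, 8, 3), (4, 26, 38), (4, 26, 9), (4, 38, 26), (4, 38, 9), (4, 9, 26), (4, 9, 38)}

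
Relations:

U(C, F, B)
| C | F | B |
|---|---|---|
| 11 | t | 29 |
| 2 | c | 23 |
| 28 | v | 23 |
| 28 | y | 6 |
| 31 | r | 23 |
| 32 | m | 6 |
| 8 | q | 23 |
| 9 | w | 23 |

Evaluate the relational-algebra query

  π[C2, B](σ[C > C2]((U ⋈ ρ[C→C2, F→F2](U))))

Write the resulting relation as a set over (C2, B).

{(2, 23), (28, 23), (28, 6), (8, 23), (9, 23)}

ρ[C→C2, F→F2]: schema becomes (C2, F2, B); tuples unchanged.
U ⋈ ρ[C→C2, F→F2](U) (natural join on B): {(11, t, 29, 11, t), (2, c, 23, 2, c), (2, c, 23, 28, v), (2, c, 23, 31, r), (2, c, 23, 8, q), (2, c, 23, 9, w), (28, v, 23, 2, c), (28, v, 23, 28, v), (28, v, 23, 31, r), (28, v, 23, 8, q), (28, v, 23, 9, w), (28, y, 6, 28, y), (28, y, 6, 32, m), (31, r, 23, 2, c), (31, r, 23, 28, v), (31, r, 23, 31, r), (31, r, 23, 8, q), (31, r, 23, 9, w), (32, m, 6, 28, y), (32, m, 6, 32, m), (8, q, 23, 2, c), (8, q, 23, 28, v), (8, q, 23, 31, r), (8, q, 23, 8, q), (8, q, 23, 9, w), (9, w, 23, 2, c), (9, w, 23, 28, v), (9, w, 23, 31, r), (9, w, 23, 8, q), (9, w, 23, 9, w)}
Selection C > C2: {(28, v, 23, 2, c), (28, v, 23, 8, q), (28, v, 23, 9, w), (31, r, 23, 2, c), (31, r, 23, 28, v), (31, r, 23, 8, q), (31, r, 23, 9, w), (32, m, 6, 28, y), (8, q, 23, 2, c), (9, w, 23, 2, c), (9, w, 23, 8, q)}
Keep only column(s) C2, B (6 duplicate(s) eliminated): {(2, 23), (28, 23), (28, 6), (8, 23), (9, 23)}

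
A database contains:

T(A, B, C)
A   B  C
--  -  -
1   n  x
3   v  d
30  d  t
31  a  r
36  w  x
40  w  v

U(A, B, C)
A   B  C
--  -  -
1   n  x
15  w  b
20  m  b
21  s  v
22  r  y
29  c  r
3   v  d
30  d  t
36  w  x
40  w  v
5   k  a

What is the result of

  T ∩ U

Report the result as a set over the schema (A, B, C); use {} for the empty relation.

{(1, n, x), (3, v, d), (30, d, t), (36, w, x), (40, w, v)}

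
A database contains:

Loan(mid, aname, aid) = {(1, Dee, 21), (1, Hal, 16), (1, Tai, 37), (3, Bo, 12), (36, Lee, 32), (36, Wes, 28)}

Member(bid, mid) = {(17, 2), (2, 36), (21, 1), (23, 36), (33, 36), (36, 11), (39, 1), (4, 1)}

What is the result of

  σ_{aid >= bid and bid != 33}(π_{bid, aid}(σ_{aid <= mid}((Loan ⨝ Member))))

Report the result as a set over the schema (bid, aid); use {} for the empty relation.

{(2, 28), (2, 32), (23, 28), (23, 32)}

Natural join on mid: {(1, Dee, 21, 21), (1, Dee, 21, 39), (1, Dee, 21, 4), (1, Hal, 16, 21), (1, Hal, 16, 39), (1, Hal, 16, 4), (1, Tai, 37, 21), (1, Tai, 37, 39), (1, Tai, 37, 4), (36, Lee, 32, 2), (36, Lee, 32, 23), (36, Lee, 32, 33), (36, Wes, 28, 2), (36, Wes, 28, 23), (36, Wes, 28, 33)}
σ[aid <= mid]: keep tuples satisfying aid <= mid → {(36, Lee, 32, 2), (36, Lee, 32, 23), (36, Lee, 32, 33), (36, Wes, 28, 2), (36, Wes, 28, 23), (36, Wes, 28, 33)}
Projecting to bid, aid: {(2, 28), (2, 32), (23, 28), (23, 32), (33, 28), (33, 32)}
σ[aid >= bid and bid != 33]: keep tuples satisfying aid >= bid and bid != 33 → {(2, 28), (2, 32), (23, 28), (23, 32)}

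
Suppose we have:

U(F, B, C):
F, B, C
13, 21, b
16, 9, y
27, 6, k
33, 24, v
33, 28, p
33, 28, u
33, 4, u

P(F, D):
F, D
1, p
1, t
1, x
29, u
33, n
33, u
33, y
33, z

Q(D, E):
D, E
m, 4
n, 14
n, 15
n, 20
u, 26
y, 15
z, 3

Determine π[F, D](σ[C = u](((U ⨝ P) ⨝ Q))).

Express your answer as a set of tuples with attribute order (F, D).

Natural join on F: {(33, 24, v, n), (33, 24, v, u), (33, 24, v, y), (33, 24, v, z), (33, 28, p, n), (33, 28, p, u), (33, 28, p, y), (33, 28, p, z), (33, 28, u, n), (33, 28, u, u), (33, 28, u, y), (33, 28, u, z), (33, 4, u, n), (33, 4, u, u), (33, 4, u, y), (33, 4, u, z)}
Natural join on D: {(33, 24, v, n, 14), (33, 24, v, n, 15), (33, 24, v, n, 20), (33, 24, v, u, 26), (33, 24, v, y, 15), (33, 24, v, z, 3), (33, 28, p, n, 14), (33, 28, p, n, 15), (33, 28, p, n, 20), (33, 28, p, u, 26), (33, 28, p, y, 15), (33, 28, p, z, 3), (33, 28, u, n, 14), (33, 28, u, n, 15), (33, 28, u, n, 20), (33, 28, u, u, 26), (33, 28, u, y, 15), (33, 28, u, z, 3), (33, 4, u, n, 14), (33, 4, u, n, 15), (33, 4, u, n, 20), (33, 4, u, u, 26), (33, 4, u, y, 15), (33, 4, u, z, 3)}
Filtering on C = u leaves {(33, 28, u, n, 14), (33, 28, u, n, 15), (33, 28, u, n, 20), (33, 28, u, u, 26), (33, 28, u, y, 15), (33, 28, u, z, 3), (33, 4, u, n, 14), (33, 4, u, n, 15), (33, 4, u, n, 20), (33, 4, u, u, 26), (33, 4, u, y, 15), (33, 4, u, z, 3)}.
π[F, D]: project onto (F, D) (8 duplicate(s) eliminated) → {(33, n), (33, u), (33, y), (33, z)}

{(33, n), (33, u), (33, y), (33, z)}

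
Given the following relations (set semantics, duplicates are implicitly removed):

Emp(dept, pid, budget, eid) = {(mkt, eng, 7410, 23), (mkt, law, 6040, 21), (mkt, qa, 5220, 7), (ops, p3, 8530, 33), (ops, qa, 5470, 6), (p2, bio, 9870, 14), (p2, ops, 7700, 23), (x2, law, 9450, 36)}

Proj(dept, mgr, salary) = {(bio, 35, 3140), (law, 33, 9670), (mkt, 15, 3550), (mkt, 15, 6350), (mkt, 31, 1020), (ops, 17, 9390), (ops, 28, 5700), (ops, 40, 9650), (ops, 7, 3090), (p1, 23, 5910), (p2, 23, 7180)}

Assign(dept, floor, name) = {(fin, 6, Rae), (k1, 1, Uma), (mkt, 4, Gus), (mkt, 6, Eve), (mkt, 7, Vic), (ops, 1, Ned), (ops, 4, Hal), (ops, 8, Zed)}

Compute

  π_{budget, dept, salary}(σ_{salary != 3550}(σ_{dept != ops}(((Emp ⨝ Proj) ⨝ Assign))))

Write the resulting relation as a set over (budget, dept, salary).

{(5220, mkt, 1020), (5220, mkt, 6350), (6040, mkt, 1020), (6040, mkt, 6350), (7410, mkt, 1020), (7410, mkt, 6350)}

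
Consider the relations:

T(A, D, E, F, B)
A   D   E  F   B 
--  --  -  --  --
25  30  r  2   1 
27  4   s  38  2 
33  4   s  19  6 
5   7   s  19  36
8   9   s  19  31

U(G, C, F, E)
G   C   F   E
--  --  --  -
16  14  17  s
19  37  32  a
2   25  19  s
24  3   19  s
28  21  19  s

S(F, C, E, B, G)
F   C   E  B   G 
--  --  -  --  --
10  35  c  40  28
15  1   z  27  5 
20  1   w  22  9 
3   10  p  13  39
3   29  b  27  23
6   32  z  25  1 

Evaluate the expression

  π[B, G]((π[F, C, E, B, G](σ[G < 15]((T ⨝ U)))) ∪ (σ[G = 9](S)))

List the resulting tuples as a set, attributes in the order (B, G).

Natural join on E, F: {(33, 4, s, 19, 6, 2, 25), (33, 4, s, 19, 6, 24, 3), (33, 4, s, 19, 6, 28, 21), (5, 7, s, 19, 36, 2, 25), (5, 7, s, 19, 36, 24, 3), (5, 7, s, 19, 36, 28, 21), (8, 9, s, 19, 31, 2, 25), (8, 9, s, 19, 31, 24, 3), (8, 9, s, 19, 31, 28, 21)}
Selection G < 15: {(33, 4, s, 19, 6, 2, 25), (5, 7, s, 19, 36, 2, 25), (8, 9, s, 19, 31, 2, 25)}
Keep only column(s) F, C, E, B, G: {(19, 25, s, 31, 2), (19, 25, s, 36, 2), (19, 25, s, 6, 2)}
Selection G = 9: {(20, 1, w, 22, 9)}
Union: {(19, 25, s, 31, 2), (19, 25, s, 36, 2), (19, 25, s, 6, 2)} with {(20, 1, w, 22, 9)} → {(19, 25, s, 31, 2), (19, 25, s, 36, 2), (19, 25, s, 6, 2), (20, 1, w, 22, 9)}
Keep only column(s) B, G: {(22, 9), (31, 2), (36, 2), (6, 2)}

{(22, 9), (31, 2), (36, 2), (6, 2)}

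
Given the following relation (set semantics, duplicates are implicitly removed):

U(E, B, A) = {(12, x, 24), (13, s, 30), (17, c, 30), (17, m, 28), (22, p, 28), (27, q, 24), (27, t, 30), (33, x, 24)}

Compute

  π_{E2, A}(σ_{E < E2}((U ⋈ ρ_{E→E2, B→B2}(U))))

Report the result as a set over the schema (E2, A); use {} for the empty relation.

ρ[E→E2, B→B2]: schema becomes (E2, B2, A); tuples unchanged.
U ⋈ ρ_{E→E2, B→B2}(U) (natural join on A): {(12, x, 24, 12, x), (12, x, 24, 27, q), (12, x, 24, 33, x), (13, s, 30, 13, s), (13, s, 30, 17, c), (13, s, 30, 27, t), (17, c, 30, 13, s), (17, c, 30, 17, c), (17, c, 30, 27, t), (17, m, 28, 17, m), (17, m, 28, 22, p), (22, p, 28, 17, m), (22, p, 28, 22, p), (27, q, 24, 12, x), (27, q, 24, 27, q), (27, q, 24, 33, x), (27, t, 30, 13, s), (27, t, 30, 17, c), (27, t, 30, 27, t), (33, x, 24, 12, x), (33, x, 24, 27, q), (33, x, 24, 33, x)}
Selection E < E2: {(12, x, 24, 27, q), (12, x, 24, 33, x), (13, s, 30, 17, c), (13, s, 30, 27, t), (17, c, 30, 27, t), (17, m, 28, 22, p), (27, q, 24, 33, x)}
Projecting to E2, A (2 duplicate(s) eliminated): {(17, 30), (22, 28), (27, 24), (27, 30), (33, 24)}

{(17, 30), (22, 28), (27, 24), (27, 30), (33, 24)}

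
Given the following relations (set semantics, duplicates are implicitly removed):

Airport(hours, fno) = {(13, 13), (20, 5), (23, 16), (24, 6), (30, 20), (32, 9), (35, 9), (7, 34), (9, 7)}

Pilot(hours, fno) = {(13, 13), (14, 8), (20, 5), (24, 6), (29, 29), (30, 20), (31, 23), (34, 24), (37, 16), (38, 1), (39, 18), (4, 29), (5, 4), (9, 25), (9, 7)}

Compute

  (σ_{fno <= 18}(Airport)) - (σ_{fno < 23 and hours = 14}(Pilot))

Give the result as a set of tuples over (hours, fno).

{(13, 13), (20, 5), (23, 16), (24, 6), (32, 9), (35, 9), (9, 7)}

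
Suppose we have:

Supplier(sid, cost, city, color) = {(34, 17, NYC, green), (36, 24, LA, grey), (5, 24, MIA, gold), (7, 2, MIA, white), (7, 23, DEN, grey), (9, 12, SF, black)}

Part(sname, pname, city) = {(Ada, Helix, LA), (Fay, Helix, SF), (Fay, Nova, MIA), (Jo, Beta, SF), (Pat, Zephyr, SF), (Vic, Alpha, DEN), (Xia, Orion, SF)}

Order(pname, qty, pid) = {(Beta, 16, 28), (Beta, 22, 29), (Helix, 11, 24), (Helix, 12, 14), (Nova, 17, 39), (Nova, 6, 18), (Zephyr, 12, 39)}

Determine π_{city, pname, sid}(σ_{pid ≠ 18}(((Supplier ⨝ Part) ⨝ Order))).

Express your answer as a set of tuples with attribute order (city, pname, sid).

{(LA, Helix, 36), (MIA, Nova, 5), (MIA, Nova, 7), (SF, Beta, 9), (SF, Helix, 9), (SF, Zephyr, 9)}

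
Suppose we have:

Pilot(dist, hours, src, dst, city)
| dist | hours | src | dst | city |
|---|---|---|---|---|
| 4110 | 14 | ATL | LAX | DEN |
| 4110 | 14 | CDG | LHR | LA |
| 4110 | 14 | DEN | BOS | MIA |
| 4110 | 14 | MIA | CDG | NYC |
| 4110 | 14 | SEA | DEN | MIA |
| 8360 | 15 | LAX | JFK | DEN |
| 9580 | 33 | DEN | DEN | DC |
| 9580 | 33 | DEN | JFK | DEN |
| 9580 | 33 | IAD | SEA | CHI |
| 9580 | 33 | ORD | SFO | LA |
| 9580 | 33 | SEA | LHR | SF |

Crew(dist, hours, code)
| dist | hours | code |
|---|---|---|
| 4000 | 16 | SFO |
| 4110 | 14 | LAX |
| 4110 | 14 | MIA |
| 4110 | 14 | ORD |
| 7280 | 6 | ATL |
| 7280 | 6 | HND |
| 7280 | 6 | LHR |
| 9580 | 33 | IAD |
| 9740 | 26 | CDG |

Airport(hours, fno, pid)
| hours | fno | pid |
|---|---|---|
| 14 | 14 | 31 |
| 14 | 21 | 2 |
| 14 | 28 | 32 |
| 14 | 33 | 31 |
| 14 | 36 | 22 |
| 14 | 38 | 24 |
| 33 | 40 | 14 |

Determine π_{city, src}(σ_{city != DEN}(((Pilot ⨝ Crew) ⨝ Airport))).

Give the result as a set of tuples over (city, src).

{(CHI, IAD), (DC, DEN), (LA, CDG), (LA, ORD), (MIA, DEN), (MIA, SEA), (NYC, MIA), (SF, SEA)}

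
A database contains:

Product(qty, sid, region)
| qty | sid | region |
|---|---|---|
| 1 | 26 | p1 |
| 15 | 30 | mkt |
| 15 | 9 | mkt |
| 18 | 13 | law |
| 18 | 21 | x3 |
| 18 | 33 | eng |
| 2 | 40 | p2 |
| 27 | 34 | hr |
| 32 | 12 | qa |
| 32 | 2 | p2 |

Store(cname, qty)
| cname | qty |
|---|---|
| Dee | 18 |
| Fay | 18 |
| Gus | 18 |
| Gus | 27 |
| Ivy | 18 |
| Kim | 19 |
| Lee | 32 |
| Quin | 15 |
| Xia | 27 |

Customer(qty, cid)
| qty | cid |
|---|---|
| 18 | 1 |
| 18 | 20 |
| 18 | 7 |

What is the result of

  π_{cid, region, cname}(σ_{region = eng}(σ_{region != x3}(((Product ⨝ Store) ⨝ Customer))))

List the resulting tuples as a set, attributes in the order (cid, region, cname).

Natural join on qty: {(15, 30, mkt, Quin), (15, 9, mkt, Quin), (18, 13, law, Dee), (18, 13, law, Fay), (18, 13, law, Gus), (18, 13, law, Ivy), (18, 21, x3, Dee), (18, 21, x3, Fay), (18, 21, x3, Gus), (18, 21, x3, Ivy), (18, 33, eng, Dee), (18, 33, eng, Fay), (18, 33, eng, Gus), (18, 33, eng, Ivy), (27, 34, hr, Gus), (27, 34, hr, Xia), (32, 12, qa, Lee), (32, 2, p2, Lee)}
Natural join on qty: {(18, 13, law, Dee, 1), (18, 13, law, Dee, 20), (18, 13, law, Dee, 7), (18, 13, law, Fay, 1), (18, 13, law, Fay, 20), (18, 13, law, Fay, 7), (18, 13, law, Gus, 1), (18, 13, law, Gus, 20), (18, 13, law, Gus, 7), (18, 13, law, Ivy, 1), (18, 13, law, Ivy, 20), (18, 13, law, Ivy, 7), (18, 21, x3, Dee, 1), (18, 21, x3, Dee, 20), (18, 21, x3, Dee, 7), (18, 21, x3, Fay, 1), (18, 21, x3, Fay, 20), (18, 21, x3, Fay, 7), (18, 21, x3, Gus, 1), (18, 21, x3, Gus, 20), (18, 21, x3, Gus, 7), (18, 21, x3, Ivy, 1), (18, 21, x3, Ivy, 20), (18, 21, x3, Ivy, 7), (18, 33, eng, Dee, 1), (18, 33, eng, Dee, 20), (18, 33, eng, Dee, 7), (18, 33, eng, Fay, 1), (18, 33, eng, Fay, 20), (18, 33, eng, Fay, 7), (18, 33, eng, Gus, 1), (18, 33, eng, Gus, 20), (18, 33, eng, Gus, 7), (18, 33, eng, Ivy, 1), (18, 33, eng, Ivy, 20), (18, 33, eng, Ivy, 7)}
Selection region != x3: {(18, 13, law, Dee, 1), (18, 13, law, Dee, 20), (18, 13, law, Dee, 7), (18, 13, law, Fay, 1), (18, 13, law, Fay, 20), (18, 13, law, Fay, 7), (18, 13, law, Gus, 1), (18, 13, law, Gus, 20), (18, 13, law, Gus, 7), (18, 13, law, Ivy, 1), (18, 13, law, Ivy, 20), (18, 13, law, Ivy, 7), (18, 33, eng, Dee, 1), (18, 33, eng, Dee, 20), (18, 33, eng, Dee, 7), (18, 33, eng, Fay, 1), (18, 33, eng, Fay, 20), (18, 33, eng, Fay, 7), (18, 33, eng, Gus, 1), (18, 33, eng, Gus, 20), (18, 33, eng, Gus, 7), (18, 33, eng, Ivy, 1), (18, 33, eng, Ivy, 20), (18, 33, eng, Ivy, 7)}
Selection region = eng: {(18, 33, eng, Dee, 1), (18, 33, eng, Dee, 20), (18, 33, eng, Dee, 7), (18, 33, eng, Fay, 1), (18, 33, eng, Fay, 20), (18, 33, eng, Fay, 7), (18, 33, eng, Gus, 1), (18, 33, eng, Gus, 20), (18, 33, eng, Gus, 7), (18, 33, eng, Ivy, 1), (18, 33, eng, Ivy, 20), (18, 33, eng, Ivy, 7)}
Projecting to cid, region, cname: {(1, eng, Dee), (1, eng, Fay), (1, eng, Gus), (1, eng, Ivy), (20, eng, Dee), (20, eng, Fay), (20, eng, Gus), (20, eng, Ivy), (7, eng, Dee), (7, eng, Fay), (7, eng, Gus), (7, eng, Ivy)}

{(1, eng, Dee), (1, eng, Fay), (1, eng, Gus), (1, eng, Ivy), (20, eng, Dee), (20, eng, Fay), (20, eng, Gus), (20, eng, Ivy), (7, eng, Dee), (7, eng, Fay), (7, eng, Gus), (7, eng, Ivy)}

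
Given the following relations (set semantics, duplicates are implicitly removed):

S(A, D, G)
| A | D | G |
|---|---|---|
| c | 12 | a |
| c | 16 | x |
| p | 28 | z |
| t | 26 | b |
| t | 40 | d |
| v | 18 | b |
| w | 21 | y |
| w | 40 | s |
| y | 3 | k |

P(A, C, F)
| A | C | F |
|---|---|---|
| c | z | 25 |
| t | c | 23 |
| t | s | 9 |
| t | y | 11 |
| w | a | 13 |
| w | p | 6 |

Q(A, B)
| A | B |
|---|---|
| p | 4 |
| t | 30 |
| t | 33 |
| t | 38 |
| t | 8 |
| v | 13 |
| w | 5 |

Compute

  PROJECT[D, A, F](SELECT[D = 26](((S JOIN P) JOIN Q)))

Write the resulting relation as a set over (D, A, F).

S ⋈ P (natural join on A): {(c, 12, a, z, 25), (c, 16, x, z, 25), (t, 26, b, c, 23), (t, 26, b, s, 9), (t, 26, b, y, 11), (t, 40, d, c, 23), (t, 40, d, s, 9), (t, 40, d, y, 11), (w, 21, y, a, 13), (w, 21, y, p, 6), (w, 40, s, a, 13), (w, 40, s, p, 6)}
(S JOIN P) ⋈ Q (natural join on A): {(t, 26, b, c, 23, 30), (t, 26, b, c, 23, 33), (t, 26, b, c, 23, 38), (t, 26, b, c, 23, 8), (t, 26, b, s, 9, 30), (t, 26, b, s, 9, 33), (t, 26, b, s, 9, 38), (t, 26, b, s, 9, 8), (t, 26, b, y, 11, 30), (t, 26, b, y, 11, 33), (t, 26, b, y, 11, 38), (t, 26, b, y, 11, 8), (t, 40, d, c, 23, 30), (t, 40, d, c, 23, 33), (t, 40, d, c, 23, 38), (t, 40, d, c, 23, 8), (t, 40, d, s, 9, 30), (t, 40, d, s, 9, 33), (t, 40, d, s, 9, 38), (t, 40, d, s, 9, 8), (t, 40, d, y, 11, 30), (t, 40, d, y, 11, 33), (t, 40, d, y, 11, 38), (t, 40, d, y, 11, 8), (w, 21, y, a, 13, 5), (w, 21, y, p, 6, 5), (w, 40, s, a, 13, 5), (w, 40, s, p, 6, 5)}
Selection D = 26: {(t, 26, b, c, 23, 30), (t, 26, b, c, 23, 33), (t, 26, b, c, 23, 38), (t, 26, b, c, 23, 8), (t, 26, b, s, 9, 30), (t, 26, b, s, 9, 33), (t, 26, b, s, 9, 38), (t, 26, b, s, 9, 8), (t, 26, b, y, 11, 30), (t, 26, b, y, 11, 33), (t, 26, b, y, 11, 38), (t, 26, b, y, 11, 8)}
Projecting to D, A, F (9 duplicate(s) eliminated): {(26, t, 11), (26, t, 23), (26, t, 9)}

{(26, t, 11), (26, t, 23), (26, t, 9)}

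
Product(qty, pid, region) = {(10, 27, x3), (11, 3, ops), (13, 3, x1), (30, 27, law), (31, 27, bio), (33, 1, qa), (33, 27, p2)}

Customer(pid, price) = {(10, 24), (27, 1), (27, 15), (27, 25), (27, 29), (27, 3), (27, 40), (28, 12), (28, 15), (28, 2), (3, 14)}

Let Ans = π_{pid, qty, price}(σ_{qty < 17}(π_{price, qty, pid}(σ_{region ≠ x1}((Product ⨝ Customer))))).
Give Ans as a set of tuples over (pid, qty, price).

Natural join on pid: {(10, 27, x3, 1), (10, 27, x3, 15), (10, 27, x3, 25), (10, 27, x3, 29), (10, 27, x3, 3), (10, 27, x3, 40), (11, 3, ops, 14), (13, 3, x1, 14), (30, 27, law, 1), (30, 27, law, 15), (30, 27, law, 25), (30, 27, law, 29), (30, 27, law, 3), (30, 27, law, 40), (31, 27, bio, 1), (31, 27, bio, 15), (31, 27, bio, 25), (31, 27, bio, 29), (31, 27, bio, 3), (31, 27, bio, 40), (33, 27, p2, 1), (33, 27, p2, 15), (33, 27, p2, 25), (33, 27, p2, 29), (33, 27, p2, 3), (33, 27, p2, 40)}
Apply σ_{region ≠ x1}; surviving tuples: {(10, 27, x3, 1), (10, 27, x3, 15), (10, 27, x3, 25), (10, 27, x3, 29), (10, 27, x3, 3), (10, 27, x3, 40), (11, 3, ops, 14), (30, 27, law, 1), (30, 27, law, 15), (30, 27, law, 25), (30, 27, law, 29), (30, 27, law, 3), (30, 27, law, 40), (31, 27, bio, 1), (31, 27, bio, 15), (31, 27, bio, 25), (31, 27, bio, 29), (31, 27, bio, 3), (31, 27, bio, 40), (33, 27, p2, 1), (33, 27, p2, 15), (33, 27, p2, 25), (33, 27, p2, 29), (33, 27, p2, 3), (33, 27, p2, 40)}
Keep only column(s) price, qty, pid: {(1, 10, 27), (1, 30, 27), (1, 31, 27), (1, 33, 27), (14, 11, 3), (15, 10, 27), (15, 30, 27), (15, 31, 27), (15, 33, 27), (25, 10, 27), (25, 30, 27), (25, 31, 27), (25, 33, 27), (29, 10, 27), (29, 30, 27), (29, 31, 27), (29, 33, 27), (3, 10, 27), (3, 30, 27), (3, 31, 27), (3, 33, 27), (40, 10, 27), (40, 30, 27), (40, 31, 27), (40, 33, 27)}
Apply σ_{qty < 17}; surviving tuples: {(1, 10, 27), (14, 11, 3), (15, 10, 27), (25, 10, 27), (29, 10, 27), (3, 10, 27), (40, 10, 27)}
Keep only column(s) pid, qty, price: {(27, 10, 1), (27, 10, 15), (27, 10, 25), (27, 10, 29), (27, 10, 3), (27, 10, 40), (3, 11, 14)}

{(27, 10, 1), (27, 10, 15), (27, 10, 25), (27, 10, 29), (27, 10, 3), (27, 10, 40), (3, 11, 14)}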